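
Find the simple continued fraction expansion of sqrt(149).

[12; (4, 1, 5, 3, 3, 5, 1, 4, 24)]

Write x_i = (sqrt(149) + m_i)/d_i with (m_0, d_0) = (0, 1). a_0 = floor(sqrt(149)) = 12, since 12^2 = 144 <= 149 < 169 = 13^2.
Iterate m_{i+1} = d_i*a_i - m_i, d_{i+1} = (149 - m_{i+1}^2)/d_i, a_{i+1} = floor((a_0 + m_{i+1})/d_{i+1}):
  m_1 = 1*12 - 0 = 12, d_1 = (149 - 12^2)/1 = 5/1 = 5, a_1 = floor((12 + 12)/5) = 4.
  m_2 = 5*4 - 12 = 8, d_2 = (149 - 8^2)/5 = 85/5 = 17, a_2 = floor((12 + 8)/17) = 1.
  m_3 = 17*1 - 8 = 9, d_3 = (149 - 9^2)/17 = 68/17 = 4, a_3 = floor((12 + 9)/4) = 5.
  m_4 = 4*5 - 9 = 11, d_4 = (149 - 11^2)/4 = 28/4 = 7, a_4 = floor((12 + 11)/7) = 3.
  m_5 = 7*3 - 11 = 10, d_5 = (149 - 10^2)/7 = 49/7 = 7, a_5 = floor((12 + 10)/7) = 3.
  m_6 = 7*3 - 10 = 11, d_6 = (149 - 11^2)/7 = 28/7 = 4, a_6 = floor((12 + 11)/4) = 5.
  m_7 = 4*5 - 11 = 9, d_7 = (149 - 9^2)/4 = 68/4 = 17, a_7 = floor((12 + 9)/17) = 1.
  m_8 = 17*1 - 9 = 8, d_8 = (149 - 8^2)/17 = 85/17 = 5, a_8 = floor((12 + 8)/5) = 4.
  m_9 = 5*4 - 8 = 12, d_9 = (149 - 12^2)/5 = 5/5 = 1, a_9 = floor((12 + 12)/1) = 24.
  m_10 = 1*24 - 12 = 12, d_10 = (149 - 12^2)/1 = 5/1 = 5: (m_10, d_10) = (m_1, d_1) = (12, 5), so from here the quotients repeat a_1, ..., a_9; the period length is 9.
Hence the expansion of sqrt(149) is a_0 = 12 followed by the repeating block 4, 1, 5, 3, 3, 5, 1, 4, 24 (period 9).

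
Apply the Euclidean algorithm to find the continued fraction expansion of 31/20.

[1; 1, 1, 4, 2]

Run the Euclidean algorithm on 31 and 20; the successive quotients are the partial quotients a_0, a_1, ... (each step inverts the fractional part left over by the previous one):
  31 = 1*20 + 11, so a_0 = 1.
  20 = 1*11 + 9, so a_1 = 1.
  11 = 1*9 + 2, so a_2 = 1.
  9 = 4*2 + 1, so a_3 = 4.
  2 = 2*1 + 0, so a_4 = 2.
The remainder reaches 0 after 5 divisions, so the expansion has 5 partial quotients, read off in order.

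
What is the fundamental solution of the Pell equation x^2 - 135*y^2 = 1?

(x, y) = (244, 21)

First expand sqrt(135) as a continued fraction. With x_i = (sqrt(135) + m_i)/d_i and (m_0, d_0) = (0, 1): a_0 = floor(sqrt(135)) = 11, since 11^2 = 121 <= 135 < 144 = 12^2.
Iterate m_{i+1} = d_i*a_i - m_i, d_{i+1} = (135 - m_{i+1}^2)/d_i, a_{i+1} = floor((a_0 + m_{i+1})/d_{i+1}):
  m_1 = 1*11 - 0 = 11, d_1 = (135 - 11^2)/1 = 14/1 = 14, a_1 = floor((11 + 11)/14) = 1.
  m_2 = 14*1 - 11 = 3, d_2 = (135 - 3^2)/14 = 126/14 = 9, a_2 = floor((11 + 3)/9) = 1.
  m_3 = 9*1 - 3 = 6, d_3 = (135 - 6^2)/9 = 99/9 = 11, a_3 = floor((11 + 6)/11) = 1.
  m_4 = 11*1 - 6 = 5, d_4 = (135 - 5^2)/11 = 110/11 = 10, a_4 = floor((11 + 5)/10) = 1.
  m_5 = 10*1 - 5 = 5, d_5 = (135 - 5^2)/10 = 110/10 = 11, a_5 = floor((11 + 5)/11) = 1.
  m_6 = 11*1 - 5 = 6, d_6 = (135 - 6^2)/11 = 99/11 = 9, a_6 = floor((11 + 6)/9) = 1.
  m_7 = 9*1 - 6 = 3, d_7 = (135 - 3^2)/9 = 126/9 = 14, a_7 = floor((11 + 3)/14) = 1.
  m_8 = 14*1 - 3 = 11, d_8 = (135 - 11^2)/14 = 14/14 = 1, a_8 = floor((11 + 11)/1) = 22.
  m_9 = 1*22 - 11 = 11, d_9 = (135 - 11^2)/1 = 14/1 = 14: (m_9, d_9) = (m_1, d_1) = (11, 14), so from here the quotients repeat a_1, ..., a_8; the period length is 8.
So sqrt(135) = [11; (1, 1, 1, 1, 1, 1, 1, 22)] with period length k = 8.
k is even, so the fundamental solution of x^2 - 135y^2 = 1 is (p_{k-1}, q_{k-1}) = (p_7, q_7); compute convergents through index 7.
Convergents (p_i = a_i*p_{i-1} + p_{i-2}, q_i = a_i*q_{i-1} + q_{i-2} with p_{-2}=0, p_{-1}=1, q_{-2}=1, q_{-1}=0):
  i=0: a_0=11, p_0 = 11*1 + 0 = 11, q_0 = 11*0 + 1 = 1.
  i=1: a_1=1, p_1 = 1*11 + 1 = 12, q_1 = 1*1 + 0 = 1.
  i=2: a_2=1, p_2 = 1*12 + 11 = 23, q_2 = 1*1 + 1 = 2.
  i=3: a_3=1, p_3 = 1*23 + 12 = 35, q_3 = 1*2 + 1 = 3.
  i=4: a_4=1, p_4 = 1*35 + 23 = 58, q_4 = 1*3 + 2 = 5.
  i=5: a_5=1, p_5 = 1*58 + 35 = 93, q_5 = 1*5 + 3 = 8.
  i=6: a_6=1, p_6 = 1*93 + 58 = 151, q_6 = 1*8 + 5 = 13.
  i=7: a_7=1, p_7 = 1*151 + 93 = 244, q_7 = 1*13 + 8 = 21.
Check: 244^2 - 135*21^2 = 59536 - 59535 = 1, so (x, y) = (244, 21) solves the equation, and by the theorem it is the least positive solution.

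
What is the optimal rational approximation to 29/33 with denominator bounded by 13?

7/8

Expand x = 29/33 as a continued fraction with the Euclidean algorithm:
  29 = 0*33 + 29, so a_0 = 0.
  33 = 1*29 + 4, so a_1 = 1.
  29 = 7*4 + 1, so a_2 = 7.
  4 = 4*1 + 0, so a_3 = 4.
so x = [0; 1, 7, 4].
Convergents (p_i = a_i*p_{i-1} + p_{i-2}, q_i = a_i*q_{i-1} + q_{i-2} with p_{-2}=0, p_{-1}=1, q_{-2}=1, q_{-1}=0), until the denominator exceeds 13:
  i=0: a_0=0, p_0 = 0*1 + 0 = 0, q_0 = 0*0 + 1 = 1.
  i=1: a_1=1, p_1 = 1*0 + 1 = 1, q_1 = 1*1 + 0 = 1.
  i=2: a_2=7, p_2 = 7*1 + 0 = 7, q_2 = 7*1 + 1 = 8.
  i=3: a_3=4, p_3 = 4*7 + 1 = 29, q_3 = 4*8 + 1 = 33.
q_3 = 33 > 13, so the last convergent with denominator <= 13 is p_2/q_2 = 7/8.
The closest fraction with denominator <= 13 is either p_2/q_2 or the intermediate fraction (k*p_2 + p_1)/(k*q_2 + q_1) with the largest k >= 1 whose denominator stays <= 13; these approach x as k grows, and every other convergent or intermediate fraction in range is farther away.
Largest k: floor((13 - q_1)/q_2) = floor((13 - 1)/8) = 1.
That gives (1*7 + 1)/(1*8 + 1) = 8/9.
Compare the errors: |x - 7/8| = |29*8 - 7*33|/(33*8) = 1/264, and |x - 8/9| = |29*9 - 8*33|/(33*9) = 3/297.
Cross-multiplying, 1*297 = 297 < 792 = 3*264, so 1/264 is smaller: the convergent 7/8 is closer to x than 8/9.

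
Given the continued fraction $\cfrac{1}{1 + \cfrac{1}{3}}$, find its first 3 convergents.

0/1, 1/1, 3/4

Using the convergent recurrence p_i = a_i*p_{i-1} + p_{i-2}, q_i = a_i*q_{i-1} + q_{i-2} with p_{-2}=0, p_{-1}=1, q_{-2}=1, q_{-1}=0:
  i=0: a_0=0, p_0 = 0*1 + 0 = 0, q_0 = 0*0 + 1 = 1.
  i=1: a_1=1, p_1 = 1*0 + 1 = 1, q_1 = 1*1 + 0 = 1.
  i=2: a_2=3, p_2 = 3*1 + 0 = 3, q_2 = 3*1 + 1 = 4.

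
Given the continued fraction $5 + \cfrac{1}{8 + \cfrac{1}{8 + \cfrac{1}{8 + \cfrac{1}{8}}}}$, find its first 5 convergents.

5/1, 41/8, 333/65, 2705/528, 21973/4289

Using the convergent recurrence p_i = a_i*p_{i-1} + p_{i-2}, q_i = a_i*q_{i-1} + q_{i-2} with p_{-2}=0, p_{-1}=1, q_{-2}=1, q_{-1}=0:
  i=0: a_0=5, p_0 = 5*1 + 0 = 5, q_0 = 5*0 + 1 = 1.
  i=1: a_1=8, p_1 = 8*5 + 1 = 41, q_1 = 8*1 + 0 = 8.
  i=2: a_2=8, p_2 = 8*41 + 5 = 333, q_2 = 8*8 + 1 = 65.
  i=3: a_3=8, p_3 = 8*333 + 41 = 2705, q_3 = 8*65 + 8 = 528.
  i=4: a_4=8, p_4 = 8*2705 + 333 = 21973, q_4 = 8*528 + 65 = 4289.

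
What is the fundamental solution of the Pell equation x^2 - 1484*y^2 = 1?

(x, y) = (1695, 44)

First expand sqrt(1484) as a continued fraction. With x_i = (sqrt(1484) + m_i)/d_i and (m_0, d_0) = (0, 1): a_0 = floor(sqrt(1484)) = 38, since 38^2 = 1444 <= 1484 < 1521 = 39^2.
Iterate m_{i+1} = d_i*a_i - m_i, d_{i+1} = (1484 - m_{i+1}^2)/d_i, a_{i+1} = floor((a_0 + m_{i+1})/d_{i+1}):
  m_1 = 1*38 - 0 = 38, d_1 = (1484 - 38^2)/1 = 40/1 = 40, a_1 = floor((38 + 38)/40) = 1.
  m_2 = 40*1 - 38 = 2, d_2 = (1484 - 2^2)/40 = 1480/40 = 37, a_2 = floor((38 + 2)/37) = 1.
  m_3 = 37*1 - 2 = 35, d_3 = (1484 - 35^2)/37 = 259/37 = 7, a_3 = floor((38 + 35)/7) = 10.
  m_4 = 7*10 - 35 = 35, d_4 = (1484 - 35^2)/7 = 259/7 = 37, a_4 = floor((38 + 35)/37) = 1.
  m_5 = 37*1 - 35 = 2, d_5 = (1484 - 2^2)/37 = 1480/37 = 40, a_5 = floor((38 + 2)/40) = 1.
  m_6 = 40*1 - 2 = 38, d_6 = (1484 - 38^2)/40 = 40/40 = 1, a_6 = floor((38 + 38)/1) = 76.
  m_7 = 1*76 - 38 = 38, d_7 = (1484 - 38^2)/1 = 40/1 = 40: (m_7, d_7) = (m_1, d_1) = (38, 40), so from here the quotients repeat a_1, ..., a_6; the period length is 6.
So sqrt(1484) = [38; (1, 1, 10, 1, 1, 76)] with period length k = 6.
k is even, so the fundamental solution of x^2 - 1484y^2 = 1 is (p_{k-1}, q_{k-1}) = (p_5, q_5); compute convergents through index 5.
Convergents (p_i = a_i*p_{i-1} + p_{i-2}, q_i = a_i*q_{i-1} + q_{i-2} with p_{-2}=0, p_{-1}=1, q_{-2}=1, q_{-1}=0):
  i=0: a_0=38, p_0 = 38*1 + 0 = 38, q_0 = 38*0 + 1 = 1.
  i=1: a_1=1, p_1 = 1*38 + 1 = 39, q_1 = 1*1 + 0 = 1.
  i=2: a_2=1, p_2 = 1*39 + 38 = 77, q_2 = 1*1 + 1 = 2.
  i=3: a_3=10, p_3 = 10*77 + 39 = 809, q_3 = 10*2 + 1 = 21.
  i=4: a_4=1, p_4 = 1*809 + 77 = 886, q_4 = 1*21 + 2 = 23.
  i=5: a_5=1, p_5 = 1*886 + 809 = 1695, q_5 = 1*23 + 21 = 44.
Check: 1695^2 - 1484*44^2 = 2873025 - 2873024 = 1, so (x, y) = (1695, 44) solves the equation, and by the theorem it is the least positive solution.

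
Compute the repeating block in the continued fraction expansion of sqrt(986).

[31; (2, 2, 62)]

Write x_i = (sqrt(986) + m_i)/d_i with (m_0, d_0) = (0, 1). a_0 = floor(sqrt(986)) = 31, since 31^2 = 961 <= 986 < 1024 = 32^2.
Iterate m_{i+1} = d_i*a_i - m_i, d_{i+1} = (986 - m_{i+1}^2)/d_i, a_{i+1} = floor((a_0 + m_{i+1})/d_{i+1}):
  m_1 = 1*31 - 0 = 31, d_1 = (986 - 31^2)/1 = 25/1 = 25, a_1 = floor((31 + 31)/25) = 2.
  m_2 = 25*2 - 31 = 19, d_2 = (986 - 19^2)/25 = 625/25 = 25, a_2 = floor((31 + 19)/25) = 2.
  m_3 = 25*2 - 19 = 31, d_3 = (986 - 31^2)/25 = 25/25 = 1, a_3 = floor((31 + 31)/1) = 62.
  m_4 = 1*62 - 31 = 31, d_4 = (986 - 31^2)/1 = 25/1 = 25: (m_4, d_4) = (m_1, d_1) = (31, 25), so from here the quotients repeat a_1, ..., a_3; the period length is 3.
Hence the expansion of sqrt(986) is a_0 = 31 followed by the repeating block 2, 2, 62 (period 3).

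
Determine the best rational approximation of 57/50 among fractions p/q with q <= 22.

Expand x = 57/50 as a continued fraction with the Euclidean algorithm:
  57 = 1*50 + 7, so a_0 = 1.
  50 = 7*7 + 1, so a_1 = 7.
  7 = 7*1 + 0, so a_2 = 7.
so x = [1; 7, 7].
Convergents (p_i = a_i*p_{i-1} + p_{i-2}, q_i = a_i*q_{i-1} + q_{i-2} with p_{-2}=0, p_{-1}=1, q_{-2}=1, q_{-1}=0), until the denominator exceeds 22:
  i=0: a_0=1, p_0 = 1*1 + 0 = 1, q_0 = 1*0 + 1 = 1.
  i=1: a_1=7, p_1 = 7*1 + 1 = 8, q_1 = 7*1 + 0 = 7.
  i=2: a_2=7, p_2 = 7*8 + 1 = 57, q_2 = 7*7 + 1 = 50.
q_2 = 50 > 22, so the last convergent with denominator <= 22 is p_1/q_1 = 8/7.
The closest fraction with denominator <= 22 is either p_1/q_1 or the intermediate fraction (k*p_1 + p_0)/(k*q_1 + q_0) with the largest k >= 1 whose denominator stays <= 22; these approach x as k grows, and every other convergent or intermediate fraction in range is farther away.
Largest k: floor((22 - q_0)/q_1) = floor((22 - 1)/7) = 3.
That gives (3*8 + 1)/(3*7 + 1) = 25/22.
Compare the errors: |x - 8/7| = |57*7 - 8*50|/(50*7) = 1/350, and |x - 25/22| = |57*22 - 25*50|/(50*22) = 4/1100.
Cross-multiplying, 1*1100 = 1100 < 1400 = 4*350, so 1/350 is smaller: the convergent 8/7 is closer to x than 25/22.

8/7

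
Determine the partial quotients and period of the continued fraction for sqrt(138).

[11; (1, 2, 1, 22)]

Write x_i = (sqrt(138) + m_i)/d_i with (m_0, d_0) = (0, 1). a_0 = floor(sqrt(138)) = 11, since 11^2 = 121 <= 138 < 144 = 12^2.
Iterate m_{i+1} = d_i*a_i - m_i, d_{i+1} = (138 - m_{i+1}^2)/d_i, a_{i+1} = floor((a_0 + m_{i+1})/d_{i+1}):
  m_1 = 1*11 - 0 = 11, d_1 = (138 - 11^2)/1 = 17/1 = 17, a_1 = floor((11 + 11)/17) = 1.
  m_2 = 17*1 - 11 = 6, d_2 = (138 - 6^2)/17 = 102/17 = 6, a_2 = floor((11 + 6)/6) = 2.
  m_3 = 6*2 - 6 = 6, d_3 = (138 - 6^2)/6 = 102/6 = 17, a_3 = floor((11 + 6)/17) = 1.
  m_4 = 17*1 - 6 = 11, d_4 = (138 - 11^2)/17 = 17/17 = 1, a_4 = floor((11 + 11)/1) = 22.
  m_5 = 1*22 - 11 = 11, d_5 = (138 - 11^2)/1 = 17/1 = 17: (m_5, d_5) = (m_1, d_1) = (11, 17), so from here the quotients repeat a_1, ..., a_4; the period length is 4.
Hence the expansion of sqrt(138) is a_0 = 11 followed by the repeating block 1, 2, 1, 22 (period 4).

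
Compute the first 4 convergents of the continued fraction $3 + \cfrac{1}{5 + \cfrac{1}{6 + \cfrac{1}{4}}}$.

3/1, 16/5, 99/31, 412/129

Using the convergent recurrence p_i = a_i*p_{i-1} + p_{i-2}, q_i = a_i*q_{i-1} + q_{i-2} with p_{-2}=0, p_{-1}=1, q_{-2}=1, q_{-1}=0:
  i=0: a_0=3, p_0 = 3*1 + 0 = 3, q_0 = 3*0 + 1 = 1.
  i=1: a_1=5, p_1 = 5*3 + 1 = 16, q_1 = 5*1 + 0 = 5.
  i=2: a_2=6, p_2 = 6*16 + 3 = 99, q_2 = 6*5 + 1 = 31.
  i=3: a_3=4, p_3 = 4*99 + 16 = 412, q_3 = 4*31 + 5 = 129.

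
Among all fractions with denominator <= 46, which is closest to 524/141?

Expand x = 524/141 as a continued fraction with the Euclidean algorithm:
  524 = 3*141 + 101, so a_0 = 3.
  141 = 1*101 + 40, so a_1 = 1.
  101 = 2*40 + 21, so a_2 = 2.
  40 = 1*21 + 19, so a_3 = 1.
  21 = 1*19 + 2, so a_4 = 1.
  19 = 9*2 + 1, so a_5 = 9.
  2 = 2*1 + 0, so a_6 = 2.
so x = [3; 1, 2, 1, 1, 9, 2].
Convergents (p_i = a_i*p_{i-1} + p_{i-2}, q_i = a_i*q_{i-1} + q_{i-2} with p_{-2}=0, p_{-1}=1, q_{-2}=1, q_{-1}=0), until the denominator exceeds 46:
  i=0: a_0=3, p_0 = 3*1 + 0 = 3, q_0 = 3*0 + 1 = 1.
  i=1: a_1=1, p_1 = 1*3 + 1 = 4, q_1 = 1*1 + 0 = 1.
  i=2: a_2=2, p_2 = 2*4 + 3 = 11, q_2 = 2*1 + 1 = 3.
  i=3: a_3=1, p_3 = 1*11 + 4 = 15, q_3 = 1*3 + 1 = 4.
  i=4: a_4=1, p_4 = 1*15 + 11 = 26, q_4 = 1*4 + 3 = 7.
  i=5: a_5=9, p_5 = 9*26 + 15 = 249, q_5 = 9*7 + 4 = 67.
q_5 = 67 > 46, so the last convergent with denominator <= 46 is p_4/q_4 = 26/7.
The closest fraction with denominator <= 46 is either p_4/q_4 or the intermediate fraction (k*p_4 + p_3)/(k*q_4 + q_3) with the largest k >= 1 whose denominator stays <= 46; these approach x as k grows, and every other convergent or intermediate fraction in range is farther away.
Largest k: floor((46 - q_3)/q_4) = floor((46 - 4)/7) = 6.
That gives (6*26 + 15)/(6*7 + 4) = 171/46.
Compare the errors: |x - 26/7| = |524*7 - 26*141|/(141*7) = 2/987, and |x - 171/46| = |524*46 - 171*141|/(141*46) = 7/6486.
Cross-multiplying, 7*987 = 6909 < 12972 = 2*6486, so 7/6486 is smaller: the intermediate fraction 171/46 is closer to x than 26/7.

171/46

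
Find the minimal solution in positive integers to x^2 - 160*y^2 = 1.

First expand sqrt(160) as a continued fraction. With x_i = (sqrt(160) + m_i)/d_i and (m_0, d_0) = (0, 1): a_0 = floor(sqrt(160)) = 12, since 12^2 = 144 <= 160 < 169 = 13^2.
Iterate m_{i+1} = d_i*a_i - m_i, d_{i+1} = (160 - m_{i+1}^2)/d_i, a_{i+1} = floor((a_0 + m_{i+1})/d_{i+1}):
  m_1 = 1*12 - 0 = 12, d_1 = (160 - 12^2)/1 = 16/1 = 16, a_1 = floor((12 + 12)/16) = 1.
  m_2 = 16*1 - 12 = 4, d_2 = (160 - 4^2)/16 = 144/16 = 9, a_2 = floor((12 + 4)/9) = 1.
  m_3 = 9*1 - 4 = 5, d_3 = (160 - 5^2)/9 = 135/9 = 15, a_3 = floor((12 + 5)/15) = 1.
  m_4 = 15*1 - 5 = 10, d_4 = (160 - 10^2)/15 = 60/15 = 4, a_4 = floor((12 + 10)/4) = 5.
  m_5 = 4*5 - 10 = 10, d_5 = (160 - 10^2)/4 = 60/4 = 15, a_5 = floor((12 + 10)/15) = 1.
  m_6 = 15*1 - 10 = 5, d_6 = (160 - 5^2)/15 = 135/15 = 9, a_6 = floor((12 + 5)/9) = 1.
  m_7 = 9*1 - 5 = 4, d_7 = (160 - 4^2)/9 = 144/9 = 16, a_7 = floor((12 + 4)/16) = 1.
  m_8 = 16*1 - 4 = 12, d_8 = (160 - 12^2)/16 = 16/16 = 1, a_8 = floor((12 + 12)/1) = 24.
  m_9 = 1*24 - 12 = 12, d_9 = (160 - 12^2)/1 = 16/1 = 16: (m_9, d_9) = (m_1, d_1) = (12, 16), so from here the quotients repeat a_1, ..., a_8; the period length is 8.
So sqrt(160) = [12; (1, 1, 1, 5, 1, 1, 1, 24)] with period length k = 8.
k is even, so the fundamental solution of x^2 - 160y^2 = 1 is (p_{k-1}, q_{k-1}) = (p_7, q_7); compute convergents through index 7.
Convergents (p_i = a_i*p_{i-1} + p_{i-2}, q_i = a_i*q_{i-1} + q_{i-2} with p_{-2}=0, p_{-1}=1, q_{-2}=1, q_{-1}=0):
  i=0: a_0=12, p_0 = 12*1 + 0 = 12, q_0 = 12*0 + 1 = 1.
  i=1: a_1=1, p_1 = 1*12 + 1 = 13, q_1 = 1*1 + 0 = 1.
  i=2: a_2=1, p_2 = 1*13 + 12 = 25, q_2 = 1*1 + 1 = 2.
  i=3: a_3=1, p_3 = 1*25 + 13 = 38, q_3 = 1*2 + 1 = 3.
  i=4: a_4=5, p_4 = 5*38 + 25 = 215, q_4 = 5*3 + 2 = 17.
  i=5: a_5=1, p_5 = 1*215 + 38 = 253, q_5 = 1*17 + 3 = 20.
  i=6: a_6=1, p_6 = 1*253 + 215 = 468, q_6 = 1*20 + 17 = 37.
  i=7: a_7=1, p_7 = 1*468 + 253 = 721, q_7 = 1*37 + 20 = 57.
Check: 721^2 - 160*57^2 = 519841 - 519840 = 1, so (x, y) = (721, 57) solves the equation, and by the theorem it is the least positive solution.

(x, y) = (721, 57)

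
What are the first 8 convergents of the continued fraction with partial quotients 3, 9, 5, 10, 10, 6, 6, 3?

3/1, 28/9, 143/46, 1458/469, 14723/4736, 89796/28885, 553499/178046, 1750293/563023

Using the convergent recurrence p_i = a_i*p_{i-1} + p_{i-2}, q_i = a_i*q_{i-1} + q_{i-2} with p_{-2}=0, p_{-1}=1, q_{-2}=1, q_{-1}=0:
  i=0: a_0=3, p_0 = 3*1 + 0 = 3, q_0 = 3*0 + 1 = 1.
  i=1: a_1=9, p_1 = 9*3 + 1 = 28, q_1 = 9*1 + 0 = 9.
  i=2: a_2=5, p_2 = 5*28 + 3 = 143, q_2 = 5*9 + 1 = 46.
  i=3: a_3=10, p_3 = 10*143 + 28 = 1458, q_3 = 10*46 + 9 = 469.
  i=4: a_4=10, p_4 = 10*1458 + 143 = 14723, q_4 = 10*469 + 46 = 4736.
  i=5: a_5=6, p_5 = 6*14723 + 1458 = 89796, q_5 = 6*4736 + 469 = 28885.
  i=6: a_6=6, p_6 = 6*89796 + 14723 = 553499, q_6 = 6*28885 + 4736 = 178046.
  i=7: a_7=3, p_7 = 3*553499 + 89796 = 1750293, q_7 = 3*178046 + 28885 = 563023.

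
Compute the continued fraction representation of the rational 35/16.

Run the Euclidean algorithm on 35 and 16; the successive quotients are the partial quotients a_0, a_1, ... (each step inverts the fractional part left over by the previous one):
  35 = 2*16 + 3, so a_0 = 2.
  16 = 5*3 + 1, so a_1 = 5.
  3 = 3*1 + 0, so a_2 = 3.
The remainder reaches 0 after 3 divisions, so the expansion has 3 partial quotients, read off in order.

[2; 5, 3]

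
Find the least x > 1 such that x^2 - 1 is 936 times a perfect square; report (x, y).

(x, y) = (5201, 170)

First expand sqrt(936) as a continued fraction. With x_i = (sqrt(936) + m_i)/d_i and (m_0, d_0) = (0, 1): a_0 = floor(sqrt(936)) = 30, since 30^2 = 900 <= 936 < 961 = 31^2.
Iterate m_{i+1} = d_i*a_i - m_i, d_{i+1} = (936 - m_{i+1}^2)/d_i, a_{i+1} = floor((a_0 + m_{i+1})/d_{i+1}):
  m_1 = 1*30 - 0 = 30, d_1 = (936 - 30^2)/1 = 36/1 = 36, a_1 = floor((30 + 30)/36) = 1.
  m_2 = 36*1 - 30 = 6, d_2 = (936 - 6^2)/36 = 900/36 = 25, a_2 = floor((30 + 6)/25) = 1.
  m_3 = 25*1 - 6 = 19, d_3 = (936 - 19^2)/25 = 575/25 = 23, a_3 = floor((30 + 19)/23) = 2.
  m_4 = 23*2 - 19 = 27, d_4 = (936 - 27^2)/23 = 207/23 = 9, a_4 = floor((30 + 27)/9) = 6.
  m_5 = 9*6 - 27 = 27, d_5 = (936 - 27^2)/9 = 207/9 = 23, a_5 = floor((30 + 27)/23) = 2.
  m_6 = 23*2 - 27 = 19, d_6 = (936 - 19^2)/23 = 575/23 = 25, a_6 = floor((30 + 19)/25) = 1.
  m_7 = 25*1 - 19 = 6, d_7 = (936 - 6^2)/25 = 900/25 = 36, a_7 = floor((30 + 6)/36) = 1.
  m_8 = 36*1 - 6 = 30, d_8 = (936 - 30^2)/36 = 36/36 = 1, a_8 = floor((30 + 30)/1) = 60.
  m_9 = 1*60 - 30 = 30, d_9 = (936 - 30^2)/1 = 36/1 = 36: (m_9, d_9) = (m_1, d_1) = (30, 36), so from here the quotients repeat a_1, ..., a_8; the period length is 8.
So sqrt(936) = [30; (1, 1, 2, 6, 2, 1, 1, 60)] with period length k = 8.
k is even, so the fundamental solution of x^2 - 936y^2 = 1 is (p_{k-1}, q_{k-1}) = (p_7, q_7); compute convergents through index 7.
Convergents (p_i = a_i*p_{i-1} + p_{i-2}, q_i = a_i*q_{i-1} + q_{i-2} with p_{-2}=0, p_{-1}=1, q_{-2}=1, q_{-1}=0):
  i=0: a_0=30, p_0 = 30*1 + 0 = 30, q_0 = 30*0 + 1 = 1.
  i=1: a_1=1, p_1 = 1*30 + 1 = 31, q_1 = 1*1 + 0 = 1.
  i=2: a_2=1, p_2 = 1*31 + 30 = 61, q_2 = 1*1 + 1 = 2.
  i=3: a_3=2, p_3 = 2*61 + 31 = 153, q_3 = 2*2 + 1 = 5.
  i=4: a_4=6, p_4 = 6*153 + 61 = 979, q_4 = 6*5 + 2 = 32.
  i=5: a_5=2, p_5 = 2*979 + 153 = 2111, q_5 = 2*32 + 5 = 69.
  i=6: a_6=1, p_6 = 1*2111 + 979 = 3090, q_6 = 1*69 + 32 = 101.
  i=7: a_7=1, p_7 = 1*3090 + 2111 = 5201, q_7 = 1*101 + 69 = 170.
Check: 5201^2 - 936*170^2 = 27050401 - 27050400 = 1, so (x, y) = (5201, 170) solves the equation, and by the theorem it is the least positive solution.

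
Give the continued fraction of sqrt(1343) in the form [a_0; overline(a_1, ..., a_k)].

[36; overline(1, 1, 1, 4, 1, 35, 1, 4, 1, 1, 1, 72)]

Write x_i = (sqrt(1343) + m_i)/d_i with (m_0, d_0) = (0, 1). a_0 = floor(sqrt(1343)) = 36, since 36^2 = 1296 <= 1343 < 1369 = 37^2.
Iterate m_{i+1} = d_i*a_i - m_i, d_{i+1} = (1343 - m_{i+1}^2)/d_i, a_{i+1} = floor((a_0 + m_{i+1})/d_{i+1}):
  m_1 = 1*36 - 0 = 36, d_1 = (1343 - 36^2)/1 = 47/1 = 47, a_1 = floor((36 + 36)/47) = 1.
  m_2 = 47*1 - 36 = 11, d_2 = (1343 - 11^2)/47 = 1222/47 = 26, a_2 = floor((36 + 11)/26) = 1.
  m_3 = 26*1 - 11 = 15, d_3 = (1343 - 15^2)/26 = 1118/26 = 43, a_3 = floor((36 + 15)/43) = 1.
  m_4 = 43*1 - 15 = 28, d_4 = (1343 - 28^2)/43 = 559/43 = 13, a_4 = floor((36 + 28)/13) = 4.
  m_5 = 13*4 - 28 = 24, d_5 = (1343 - 24^2)/13 = 767/13 = 59, a_5 = floor((36 + 24)/59) = 1.
  m_6 = 59*1 - 24 = 35, d_6 = (1343 - 35^2)/59 = 118/59 = 2, a_6 = floor((36 + 35)/2) = 35.
  m_7 = 2*35 - 35 = 35, d_7 = (1343 - 35^2)/2 = 118/2 = 59, a_7 = floor((36 + 35)/59) = 1.
  m_8 = 59*1 - 35 = 24, d_8 = (1343 - 24^2)/59 = 767/59 = 13, a_8 = floor((36 + 24)/13) = 4.
  m_9 = 13*4 - 24 = 28, d_9 = (1343 - 28^2)/13 = 559/13 = 43, a_9 = floor((36 + 28)/43) = 1.
  m_10 = 43*1 - 28 = 15, d_10 = (1343 - 15^2)/43 = 1118/43 = 26, a_10 = floor((36 + 15)/26) = 1.
  m_11 = 26*1 - 15 = 11, d_11 = (1343 - 11^2)/26 = 1222/26 = 47, a_11 = floor((36 + 11)/47) = 1.
  m_12 = 47*1 - 11 = 36, d_12 = (1343 - 36^2)/47 = 47/47 = 1, a_12 = floor((36 + 36)/1) = 72.
  m_13 = 1*72 - 36 = 36, d_13 = (1343 - 36^2)/1 = 47/1 = 47: (m_13, d_13) = (m_1, d_1) = (36, 47), so from here the quotients repeat a_1, ..., a_12; the period length is 12.
Hence the expansion of sqrt(1343) is a_0 = 36 followed by the repeating block 1, 1, 1, 4, 1, 35, 1, 4, 1, 1, 1, 72 (period 12).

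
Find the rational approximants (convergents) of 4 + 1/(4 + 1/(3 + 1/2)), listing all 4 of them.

4/1, 17/4, 55/13, 127/30

Using the convergent recurrence p_i = a_i*p_{i-1} + p_{i-2}, q_i = a_i*q_{i-1} + q_{i-2} with p_{-2}=0, p_{-1}=1, q_{-2}=1, q_{-1}=0:
  i=0: a_0=4, p_0 = 4*1 + 0 = 4, q_0 = 4*0 + 1 = 1.
  i=1: a_1=4, p_1 = 4*4 + 1 = 17, q_1 = 4*1 + 0 = 4.
  i=2: a_2=3, p_2 = 3*17 + 4 = 55, q_2 = 3*4 + 1 = 13.
  i=3: a_3=2, p_3 = 2*55 + 17 = 127, q_3 = 2*13 + 4 = 30.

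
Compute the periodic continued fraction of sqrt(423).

Write x_i = (sqrt(423) + m_i)/d_i with (m_0, d_0) = (0, 1). a_0 = floor(sqrt(423)) = 20, since 20^2 = 400 <= 423 < 441 = 21^2.
Iterate m_{i+1} = d_i*a_i - m_i, d_{i+1} = (423 - m_{i+1}^2)/d_i, a_{i+1} = floor((a_0 + m_{i+1})/d_{i+1}):
  m_1 = 1*20 - 0 = 20, d_1 = (423 - 20^2)/1 = 23/1 = 23, a_1 = floor((20 + 20)/23) = 1.
  m_2 = 23*1 - 20 = 3, d_2 = (423 - 3^2)/23 = 414/23 = 18, a_2 = floor((20 + 3)/18) = 1.
  m_3 = 18*1 - 3 = 15, d_3 = (423 - 15^2)/18 = 198/18 = 11, a_3 = floor((20 + 15)/11) = 3.
  m_4 = 11*3 - 15 = 18, d_4 = (423 - 18^2)/11 = 99/11 = 9, a_4 = floor((20 + 18)/9) = 4.
  m_5 = 9*4 - 18 = 18, d_5 = (423 - 18^2)/9 = 99/9 = 11, a_5 = floor((20 + 18)/11) = 3.
  m_6 = 11*3 - 18 = 15, d_6 = (423 - 15^2)/11 = 198/11 = 18, a_6 = floor((20 + 15)/18) = 1.
  m_7 = 18*1 - 15 = 3, d_7 = (423 - 3^2)/18 = 414/18 = 23, a_7 = floor((20 + 3)/23) = 1.
  m_8 = 23*1 - 3 = 20, d_8 = (423 - 20^2)/23 = 23/23 = 1, a_8 = floor((20 + 20)/1) = 40.
  m_9 = 1*40 - 20 = 20, d_9 = (423 - 20^2)/1 = 23/1 = 23: (m_9, d_9) = (m_1, d_1) = (20, 23), so from here the quotients repeat a_1, ..., a_8; the period length is 8.
Hence the expansion of sqrt(423) is a_0 = 20 followed by the repeating block 1, 1, 3, 4, 3, 1, 1, 40 (period 8).

[20; (1, 1, 3, 4, 3, 1, 1, 40)]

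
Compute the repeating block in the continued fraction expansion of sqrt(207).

[14; (2, 1, 1, 2, 1, 1, 2, 28)]

Write x_i = (sqrt(207) + m_i)/d_i with (m_0, d_0) = (0, 1). a_0 = floor(sqrt(207)) = 14, since 14^2 = 196 <= 207 < 225 = 15^2.
Iterate m_{i+1} = d_i*a_i - m_i, d_{i+1} = (207 - m_{i+1}^2)/d_i, a_{i+1} = floor((a_0 + m_{i+1})/d_{i+1}):
  m_1 = 1*14 - 0 = 14, d_1 = (207 - 14^2)/1 = 11/1 = 11, a_1 = floor((14 + 14)/11) = 2.
  m_2 = 11*2 - 14 = 8, d_2 = (207 - 8^2)/11 = 143/11 = 13, a_2 = floor((14 + 8)/13) = 1.
  m_3 = 13*1 - 8 = 5, d_3 = (207 - 5^2)/13 = 182/13 = 14, a_3 = floor((14 + 5)/14) = 1.
  m_4 = 14*1 - 5 = 9, d_4 = (207 - 9^2)/14 = 126/14 = 9, a_4 = floor((14 + 9)/9) = 2.
  m_5 = 9*2 - 9 = 9, d_5 = (207 - 9^2)/9 = 126/9 = 14, a_5 = floor((14 + 9)/14) = 1.
  m_6 = 14*1 - 9 = 5, d_6 = (207 - 5^2)/14 = 182/14 = 13, a_6 = floor((14 + 5)/13) = 1.
  m_7 = 13*1 - 5 = 8, d_7 = (207 - 8^2)/13 = 143/13 = 11, a_7 = floor((14 + 8)/11) = 2.
  m_8 = 11*2 - 8 = 14, d_8 = (207 - 14^2)/11 = 11/11 = 1, a_8 = floor((14 + 14)/1) = 28.
  m_9 = 1*28 - 14 = 14, d_9 = (207 - 14^2)/1 = 11/1 = 11: (m_9, d_9) = (m_1, d_1) = (14, 11), so from here the quotients repeat a_1, ..., a_8; the period length is 8.
Hence the expansion of sqrt(207) is a_0 = 14 followed by the repeating block 2, 1, 1, 2, 1, 1, 2, 28 (period 8).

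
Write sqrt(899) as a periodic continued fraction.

Write x_i = (sqrt(899) + m_i)/d_i with (m_0, d_0) = (0, 1). a_0 = floor(sqrt(899)) = 29, since 29^2 = 841 <= 899 < 900 = 30^2.
Iterate m_{i+1} = d_i*a_i - m_i, d_{i+1} = (899 - m_{i+1}^2)/d_i, a_{i+1} = floor((a_0 + m_{i+1})/d_{i+1}):
  m_1 = 1*29 - 0 = 29, d_1 = (899 - 29^2)/1 = 58/1 = 58, a_1 = floor((29 + 29)/58) = 1.
  m_2 = 58*1 - 29 = 29, d_2 = (899 - 29^2)/58 = 58/58 = 1, a_2 = floor((29 + 29)/1) = 58.
  m_3 = 1*58 - 29 = 29, d_3 = (899 - 29^2)/1 = 58/1 = 58: (m_3, d_3) = (m_1, d_1) = (29, 58), so from here the quotients repeat a_1, a_2; the period length is 2.
Hence the expansion of sqrt(899) is a_0 = 29 followed by the repeating block 1, 58 (period 2).

[29; (1, 58)]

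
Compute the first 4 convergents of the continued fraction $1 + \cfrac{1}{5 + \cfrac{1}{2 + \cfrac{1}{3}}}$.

1/1, 6/5, 13/11, 45/38

Using the convergent recurrence p_i = a_i*p_{i-1} + p_{i-2}, q_i = a_i*q_{i-1} + q_{i-2} with p_{-2}=0, p_{-1}=1, q_{-2}=1, q_{-1}=0:
  i=0: a_0=1, p_0 = 1*1 + 0 = 1, q_0 = 1*0 + 1 = 1.
  i=1: a_1=5, p_1 = 5*1 + 1 = 6, q_1 = 5*1 + 0 = 5.
  i=2: a_2=2, p_2 = 2*6 + 1 = 13, q_2 = 2*5 + 1 = 11.
  i=3: a_3=3, p_3 = 3*13 + 6 = 45, q_3 = 3*11 + 5 = 38.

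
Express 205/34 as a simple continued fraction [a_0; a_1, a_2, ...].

Run the Euclidean algorithm on 205 and 34; the successive quotients are the partial quotients a_0, a_1, ... (each step inverts the fractional part left over by the previous one):
  205 = 6*34 + 1, so a_0 = 6.
  34 = 34*1 + 0, so a_1 = 34.
The remainder reaches 0 after 2 divisions, so the expansion has 2 partial quotients, read off in order.

[6; 34]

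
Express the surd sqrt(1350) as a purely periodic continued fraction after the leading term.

[36; (1, 2, 1, 7, 2, 2, 2, 7, 1, 2, 1, 72)]

Write x_i = (sqrt(1350) + m_i)/d_i with (m_0, d_0) = (0, 1). a_0 = floor(sqrt(1350)) = 36, since 36^2 = 1296 <= 1350 < 1369 = 37^2.
Iterate m_{i+1} = d_i*a_i - m_i, d_{i+1} = (1350 - m_{i+1}^2)/d_i, a_{i+1} = floor((a_0 + m_{i+1})/d_{i+1}):
  m_1 = 1*36 - 0 = 36, d_1 = (1350 - 36^2)/1 = 54/1 = 54, a_1 = floor((36 + 36)/54) = 1.
  m_2 = 54*1 - 36 = 18, d_2 = (1350 - 18^2)/54 = 1026/54 = 19, a_2 = floor((36 + 18)/19) = 2.
  m_3 = 19*2 - 18 = 20, d_3 = (1350 - 20^2)/19 = 950/19 = 50, a_3 = floor((36 + 20)/50) = 1.
  m_4 = 50*1 - 20 = 30, d_4 = (1350 - 30^2)/50 = 450/50 = 9, a_4 = floor((36 + 30)/9) = 7.
  m_5 = 9*7 - 30 = 33, d_5 = (1350 - 33^2)/9 = 261/9 = 29, a_5 = floor((36 + 33)/29) = 2.
  m_6 = 29*2 - 33 = 25, d_6 = (1350 - 25^2)/29 = 725/29 = 25, a_6 = floor((36 + 25)/25) = 2.
  m_7 = 25*2 - 25 = 25, d_7 = (1350 - 25^2)/25 = 725/25 = 29, a_7 = floor((36 + 25)/29) = 2.
  m_8 = 29*2 - 25 = 33, d_8 = (1350 - 33^2)/29 = 261/29 = 9, a_8 = floor((36 + 33)/9) = 7.
  m_9 = 9*7 - 33 = 30, d_9 = (1350 - 30^2)/9 = 450/9 = 50, a_9 = floor((36 + 30)/50) = 1.
  m_10 = 50*1 - 30 = 20, d_10 = (1350 - 20^2)/50 = 950/50 = 19, a_10 = floor((36 + 20)/19) = 2.
  m_11 = 19*2 - 20 = 18, d_11 = (1350 - 18^2)/19 = 1026/19 = 54, a_11 = floor((36 + 18)/54) = 1.
  m_12 = 54*1 - 18 = 36, d_12 = (1350 - 36^2)/54 = 54/54 = 1, a_12 = floor((36 + 36)/1) = 72.
  m_13 = 1*72 - 36 = 36, d_13 = (1350 - 36^2)/1 = 54/1 = 54: (m_13, d_13) = (m_1, d_1) = (36, 54), so from here the quotients repeat a_1, ..., a_12; the period length is 12.
Hence the expansion of sqrt(1350) is a_0 = 36 followed by the repeating block 1, 2, 1, 7, 2, 2, 2, 7, 1, 2, 1, 72 (period 12).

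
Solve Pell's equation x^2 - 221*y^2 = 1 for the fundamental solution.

First expand sqrt(221) as a continued fraction. With x_i = (sqrt(221) + m_i)/d_i and (m_0, d_0) = (0, 1): a_0 = floor(sqrt(221)) = 14, since 14^2 = 196 <= 221 < 225 = 15^2.
Iterate m_{i+1} = d_i*a_i - m_i, d_{i+1} = (221 - m_{i+1}^2)/d_i, a_{i+1} = floor((a_0 + m_{i+1})/d_{i+1}):
  m_1 = 1*14 - 0 = 14, d_1 = (221 - 14^2)/1 = 25/1 = 25, a_1 = floor((14 + 14)/25) = 1.
  m_2 = 25*1 - 14 = 11, d_2 = (221 - 11^2)/25 = 100/25 = 4, a_2 = floor((14 + 11)/4) = 6.
  m_3 = 4*6 - 11 = 13, d_3 = (221 - 13^2)/4 = 52/4 = 13, a_3 = floor((14 + 13)/13) = 2.
  m_4 = 13*2 - 13 = 13, d_4 = (221 - 13^2)/13 = 52/13 = 4, a_4 = floor((14 + 13)/4) = 6.
  m_5 = 4*6 - 13 = 11, d_5 = (221 - 11^2)/4 = 100/4 = 25, a_5 = floor((14 + 11)/25) = 1.
  m_6 = 25*1 - 11 = 14, d_6 = (221 - 14^2)/25 = 25/25 = 1, a_6 = floor((14 + 14)/1) = 28.
  m_7 = 1*28 - 14 = 14, d_7 = (221 - 14^2)/1 = 25/1 = 25: (m_7, d_7) = (m_1, d_1) = (14, 25), so from here the quotients repeat a_1, ..., a_6; the period length is 6.
So sqrt(221) = [14; (1, 6, 2, 6, 1, 28)] with period length k = 6.
k is even, so the fundamental solution of x^2 - 221y^2 = 1 is (p_{k-1}, q_{k-1}) = (p_5, q_5); compute convergents through index 5.
Convergents (p_i = a_i*p_{i-1} + p_{i-2}, q_i = a_i*q_{i-1} + q_{i-2} with p_{-2}=0, p_{-1}=1, q_{-2}=1, q_{-1}=0):
  i=0: a_0=14, p_0 = 14*1 + 0 = 14, q_0 = 14*0 + 1 = 1.
  i=1: a_1=1, p_1 = 1*14 + 1 = 15, q_1 = 1*1 + 0 = 1.
  i=2: a_2=6, p_2 = 6*15 + 14 = 104, q_2 = 6*1 + 1 = 7.
  i=3: a_3=2, p_3 = 2*104 + 15 = 223, q_3 = 2*7 + 1 = 15.
  i=4: a_4=6, p_4 = 6*223 + 104 = 1442, q_4 = 6*15 + 7 = 97.
  i=5: a_5=1, p_5 = 1*1442 + 223 = 1665, q_5 = 1*97 + 15 = 112.
Check: 1665^2 - 221*112^2 = 2772225 - 2772224 = 1, so (x, y) = (1665, 112) solves the equation, and by the theorem it is the least positive solution.

(x, y) = (1665, 112)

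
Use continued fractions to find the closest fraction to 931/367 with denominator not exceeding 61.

Expand x = 931/367 as a continued fraction with the Euclidean algorithm:
  931 = 2*367 + 197, so a_0 = 2.
  367 = 1*197 + 170, so a_1 = 1.
  197 = 1*170 + 27, so a_2 = 1.
  170 = 6*27 + 8, so a_3 = 6.
  27 = 3*8 + 3, so a_4 = 3.
  8 = 2*3 + 2, so a_5 = 2.
  3 = 1*2 + 1, so a_6 = 1.
  2 = 2*1 + 0, so a_7 = 2.
so x = [2; 1, 1, 6, 3, 2, 1, 2].
Convergents (p_i = a_i*p_{i-1} + p_{i-2}, q_i = a_i*q_{i-1} + q_{i-2} with p_{-2}=0, p_{-1}=1, q_{-2}=1, q_{-1}=0), until the denominator exceeds 61:
  i=0: a_0=2, p_0 = 2*1 + 0 = 2, q_0 = 2*0 + 1 = 1.
  i=1: a_1=1, p_1 = 1*2 + 1 = 3, q_1 = 1*1 + 0 = 1.
  i=2: a_2=1, p_2 = 1*3 + 2 = 5, q_2 = 1*1 + 1 = 2.
  i=3: a_3=6, p_3 = 6*5 + 3 = 33, q_3 = 6*2 + 1 = 13.
  i=4: a_4=3, p_4 = 3*33 + 5 = 104, q_4 = 3*13 + 2 = 41.
  i=5: a_5=2, p_5 = 2*104 + 33 = 241, q_5 = 2*41 + 13 = 95.
q_5 = 95 > 61, so the last convergent with denominator <= 61 is p_4/q_4 = 104/41.
The closest fraction with denominator <= 61 is either p_4/q_4 or the intermediate fraction (k*p_4 + p_3)/(k*q_4 + q_3) with the largest k >= 1 whose denominator stays <= 61; these approach x as k grows, and every other convergent or intermediate fraction in range is farther away.
Largest k: floor((61 - q_3)/q_4) = floor((61 - 13)/41) = 1.
That gives (1*104 + 33)/(1*41 + 13) = 137/54.
Compare the errors: |x - 104/41| = |931*41 - 104*367|/(367*41) = 3/15047, and |x - 137/54| = |931*54 - 137*367|/(367*54) = 5/19818.
Cross-multiplying, 3*19818 = 59454 < 75235 = 5*15047, so 3/15047 is smaller: the convergent 104/41 is closer to x than 137/54.

104/41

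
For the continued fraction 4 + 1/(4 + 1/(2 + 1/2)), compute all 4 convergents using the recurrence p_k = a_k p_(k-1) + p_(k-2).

Using the convergent recurrence p_i = a_i*p_{i-1} + p_{i-2}, q_i = a_i*q_{i-1} + q_{i-2} with p_{-2}=0, p_{-1}=1, q_{-2}=1, q_{-1}=0:
  i=0: a_0=4, p_0 = 4*1 + 0 = 4, q_0 = 4*0 + 1 = 1.
  i=1: a_1=4, p_1 = 4*4 + 1 = 17, q_1 = 4*1 + 0 = 4.
  i=2: a_2=2, p_2 = 2*17 + 4 = 38, q_2 = 2*4 + 1 = 9.
  i=3: a_3=2, p_3 = 2*38 + 17 = 93, q_3 = 2*9 + 4 = 22.

4/1, 17/4, 38/9, 93/22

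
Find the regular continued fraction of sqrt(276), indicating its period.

Write x_i = (sqrt(276) + m_i)/d_i with (m_0, d_0) = (0, 1). a_0 = floor(sqrt(276)) = 16, since 16^2 = 256 <= 276 < 289 = 17^2.
Iterate m_{i+1} = d_i*a_i - m_i, d_{i+1} = (276 - m_{i+1}^2)/d_i, a_{i+1} = floor((a_0 + m_{i+1})/d_{i+1}):
  m_1 = 1*16 - 0 = 16, d_1 = (276 - 16^2)/1 = 20/1 = 20, a_1 = floor((16 + 16)/20) = 1.
  m_2 = 20*1 - 16 = 4, d_2 = (276 - 4^2)/20 = 260/20 = 13, a_2 = floor((16 + 4)/13) = 1.
  m_3 = 13*1 - 4 = 9, d_3 = (276 - 9^2)/13 = 195/13 = 15, a_3 = floor((16 + 9)/15) = 1.
  m_4 = 15*1 - 9 = 6, d_4 = (276 - 6^2)/15 = 240/15 = 16, a_4 = floor((16 + 6)/16) = 1.
  m_5 = 16*1 - 6 = 10, d_5 = (276 - 10^2)/16 = 176/16 = 11, a_5 = floor((16 + 10)/11) = 2.
  m_6 = 11*2 - 10 = 12, d_6 = (276 - 12^2)/11 = 132/11 = 12, a_6 = floor((16 + 12)/12) = 2.
  m_7 = 12*2 - 12 = 12, d_7 = (276 - 12^2)/12 = 132/12 = 11, a_7 = floor((16 + 12)/11) = 2.
  m_8 = 11*2 - 12 = 10, d_8 = (276 - 10^2)/11 = 176/11 = 16, a_8 = floor((16 + 10)/16) = 1.
  m_9 = 16*1 - 10 = 6, d_9 = (276 - 6^2)/16 = 240/16 = 15, a_9 = floor((16 + 6)/15) = 1.
  m_10 = 15*1 - 6 = 9, d_10 = (276 - 9^2)/15 = 195/15 = 13, a_10 = floor((16 + 9)/13) = 1.
  m_11 = 13*1 - 9 = 4, d_11 = (276 - 4^2)/13 = 260/13 = 20, a_11 = floor((16 + 4)/20) = 1.
  m_12 = 20*1 - 4 = 16, d_12 = (276 - 16^2)/20 = 20/20 = 1, a_12 = floor((16 + 16)/1) = 32.
  m_13 = 1*32 - 16 = 16, d_13 = (276 - 16^2)/1 = 20/1 = 20: (m_13, d_13) = (m_1, d_1) = (16, 20), so from here the quotients repeat a_1, ..., a_12; the period length is 12.
Hence the expansion of sqrt(276) is a_0 = 16 followed by the repeating block 1, 1, 1, 1, 2, 2, 2, 1, 1, 1, 1, 32 (period 12).

[16; (1, 1, 1, 1, 2, 2, 2, 1, 1, 1, 1, 32)]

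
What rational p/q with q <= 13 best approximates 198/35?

Expand x = 198/35 as a continued fraction with the Euclidean algorithm:
  198 = 5*35 + 23, so a_0 = 5.
  35 = 1*23 + 12, so a_1 = 1.
  23 = 1*12 + 11, so a_2 = 1.
  12 = 1*11 + 1, so a_3 = 1.
  11 = 11*1 + 0, so a_4 = 11.
so x = [5; 1, 1, 1, 11].
Convergents (p_i = a_i*p_{i-1} + p_{i-2}, q_i = a_i*q_{i-1} + q_{i-2} with p_{-2}=0, p_{-1}=1, q_{-2}=1, q_{-1}=0), until the denominator exceeds 13:
  i=0: a_0=5, p_0 = 5*1 + 0 = 5, q_0 = 5*0 + 1 = 1.
  i=1: a_1=1, p_1 = 1*5 + 1 = 6, q_1 = 1*1 + 0 = 1.
  i=2: a_2=1, p_2 = 1*6 + 5 = 11, q_2 = 1*1 + 1 = 2.
  i=3: a_3=1, p_3 = 1*11 + 6 = 17, q_3 = 1*2 + 1 = 3.
  i=4: a_4=11, p_4 = 11*17 + 11 = 198, q_4 = 11*3 + 2 = 35.
q_4 = 35 > 13, so the last convergent with denominator <= 13 is p_3/q_3 = 17/3.
The closest fraction with denominator <= 13 is either p_3/q_3 or the intermediate fraction (k*p_3 + p_2)/(k*q_3 + q_2) with the largest k >= 1 whose denominator stays <= 13; these approach x as k grows, and every other convergent or intermediate fraction in range is farther away.
Largest k: floor((13 - q_2)/q_3) = floor((13 - 2)/3) = 3.
That gives (3*17 + 11)/(3*3 + 2) = 62/11.
Compare the errors: |x - 17/3| = |198*3 - 17*35|/(35*3) = 1/105, and |x - 62/11| = |198*11 - 62*35|/(35*11) = 8/385.
Cross-multiplying, 1*385 = 385 < 840 = 8*105, so 1/105 is smaller: the convergent 17/3 is closer to x than 62/11.

17/3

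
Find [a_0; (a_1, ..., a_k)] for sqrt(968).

[31; (8, 1, 6, 1, 8, 62)]

Write x_i = (sqrt(968) + m_i)/d_i with (m_0, d_0) = (0, 1). a_0 = floor(sqrt(968)) = 31, since 31^2 = 961 <= 968 < 1024 = 32^2.
Iterate m_{i+1} = d_i*a_i - m_i, d_{i+1} = (968 - m_{i+1}^2)/d_i, a_{i+1} = floor((a_0 + m_{i+1})/d_{i+1}):
  m_1 = 1*31 - 0 = 31, d_1 = (968 - 31^2)/1 = 7/1 = 7, a_1 = floor((31 + 31)/7) = 8.
  m_2 = 7*8 - 31 = 25, d_2 = (968 - 25^2)/7 = 343/7 = 49, a_2 = floor((31 + 25)/49) = 1.
  m_3 = 49*1 - 25 = 24, d_3 = (968 - 24^2)/49 = 392/49 = 8, a_3 = floor((31 + 24)/8) = 6.
  m_4 = 8*6 - 24 = 24, d_4 = (968 - 24^2)/8 = 392/8 = 49, a_4 = floor((31 + 24)/49) = 1.
  m_5 = 49*1 - 24 = 25, d_5 = (968 - 25^2)/49 = 343/49 = 7, a_5 = floor((31 + 25)/7) = 8.
  m_6 = 7*8 - 25 = 31, d_6 = (968 - 31^2)/7 = 7/7 = 1, a_6 = floor((31 + 31)/1) = 62.
  m_7 = 1*62 - 31 = 31, d_7 = (968 - 31^2)/1 = 7/1 = 7: (m_7, d_7) = (m_1, d_1) = (31, 7), so from here the quotients repeat a_1, ..., a_6; the period length is 6.
Hence the expansion of sqrt(968) is a_0 = 31 followed by the repeating block 8, 1, 6, 1, 8, 62 (period 6).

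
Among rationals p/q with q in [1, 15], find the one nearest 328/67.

49/10

Expand x = 328/67 as a continued fraction with the Euclidean algorithm:
  328 = 4*67 + 60, so a_0 = 4.
  67 = 1*60 + 7, so a_1 = 1.
  60 = 8*7 + 4, so a_2 = 8.
  7 = 1*4 + 3, so a_3 = 1.
  4 = 1*3 + 1, so a_4 = 1.
  3 = 3*1 + 0, so a_5 = 3.
so x = [4; 1, 8, 1, 1, 3].
Convergents (p_i = a_i*p_{i-1} + p_{i-2}, q_i = a_i*q_{i-1} + q_{i-2} with p_{-2}=0, p_{-1}=1, q_{-2}=1, q_{-1}=0), until the denominator exceeds 15:
  i=0: a_0=4, p_0 = 4*1 + 0 = 4, q_0 = 4*0 + 1 = 1.
  i=1: a_1=1, p_1 = 1*4 + 1 = 5, q_1 = 1*1 + 0 = 1.
  i=2: a_2=8, p_2 = 8*5 + 4 = 44, q_2 = 8*1 + 1 = 9.
  i=3: a_3=1, p_3 = 1*44 + 5 = 49, q_3 = 1*9 + 1 = 10.
  i=4: a_4=1, p_4 = 1*49 + 44 = 93, q_4 = 1*10 + 9 = 19.
q_4 = 19 > 15, so the last convergent with denominator <= 15 is p_3/q_3 = 49/10.
The closest fraction with denominator <= 15 is either p_3/q_3 or the intermediate fraction (k*p_3 + p_2)/(k*q_3 + q_2) with the largest k >= 1 whose denominator stays <= 15; these approach x as k grows, and every other convergent or intermediate fraction in range is farther away.
Largest k: floor((15 - q_2)/q_3) = floor((15 - 9)/10) = 0.
Since k = 0, no intermediate fraction beyond p_3/q_3 has denominator <= 15, so the convergent 49/10 is the closest (its error is |328*10 - 49*67|/(67*10) = 3/670).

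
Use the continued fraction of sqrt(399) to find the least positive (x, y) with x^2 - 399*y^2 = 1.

First expand sqrt(399) as a continued fraction. With x_i = (sqrt(399) + m_i)/d_i and (m_0, d_0) = (0, 1): a_0 = floor(sqrt(399)) = 19, since 19^2 = 361 <= 399 < 400 = 20^2.
Iterate m_{i+1} = d_i*a_i - m_i, d_{i+1} = (399 - m_{i+1}^2)/d_i, a_{i+1} = floor((a_0 + m_{i+1})/d_{i+1}):
  m_1 = 1*19 - 0 = 19, d_1 = (399 - 19^2)/1 = 38/1 = 38, a_1 = floor((19 + 19)/38) = 1.
  m_2 = 38*1 - 19 = 19, d_2 = (399 - 19^2)/38 = 38/38 = 1, a_2 = floor((19 + 19)/1) = 38.
  m_3 = 1*38 - 19 = 19, d_3 = (399 - 19^2)/1 = 38/1 = 38: (m_3, d_3) = (m_1, d_1) = (19, 38), so from here the quotients repeat a_1, a_2; the period length is 2.
So sqrt(399) = [19; (1, 38)] with period length k = 2.
k is even, so the fundamental solution of x^2 - 399y^2 = 1 is (p_{k-1}, q_{k-1}) = (p_1, q_1); compute convergents through index 1.
Convergents (p_i = a_i*p_{i-1} + p_{i-2}, q_i = a_i*q_{i-1} + q_{i-2} with p_{-2}=0, p_{-1}=1, q_{-2}=1, q_{-1}=0):
  i=0: a_0=19, p_0 = 19*1 + 0 = 19, q_0 = 19*0 + 1 = 1.
  i=1: a_1=1, p_1 = 1*19 + 1 = 20, q_1 = 1*1 + 0 = 1.
Check: 20^2 - 399*1^2 = 400 - 399 = 1, so (x, y) = (20, 1) solves the equation, and by the theorem it is the least positive solution.

(x, y) = (20, 1)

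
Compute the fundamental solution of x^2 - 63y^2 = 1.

First expand sqrt(63) as a continued fraction. With x_i = (sqrt(63) + m_i)/d_i and (m_0, d_0) = (0, 1): a_0 = floor(sqrt(63)) = 7, since 7^2 = 49 <= 63 < 64 = 8^2.
Iterate m_{i+1} = d_i*a_i - m_i, d_{i+1} = (63 - m_{i+1}^2)/d_i, a_{i+1} = floor((a_0 + m_{i+1})/d_{i+1}):
  m_1 = 1*7 - 0 = 7, d_1 = (63 - 7^2)/1 = 14/1 = 14, a_1 = floor((7 + 7)/14) = 1.
  m_2 = 14*1 - 7 = 7, d_2 = (63 - 7^2)/14 = 14/14 = 1, a_2 = floor((7 + 7)/1) = 14.
  m_3 = 1*14 - 7 = 7, d_3 = (63 - 7^2)/1 = 14/1 = 14: (m_3, d_3) = (m_1, d_1) = (7, 14), so from here the quotients repeat a_1, a_2; the period length is 2.
So sqrt(63) = [7; (1, 14)] with period length k = 2.
k is even, so the fundamental solution of x^2 - 63y^2 = 1 is (p_{k-1}, q_{k-1}) = (p_1, q_1); compute convergents through index 1.
Convergents (p_i = a_i*p_{i-1} + p_{i-2}, q_i = a_i*q_{i-1} + q_{i-2} with p_{-2}=0, p_{-1}=1, q_{-2}=1, q_{-1}=0):
  i=0: a_0=7, p_0 = 7*1 + 0 = 7, q_0 = 7*0 + 1 = 1.
  i=1: a_1=1, p_1 = 1*7 + 1 = 8, q_1 = 1*1 + 0 = 1.
Check: 8^2 - 63*1^2 = 64 - 63 = 1, so (x, y) = (8, 1) solves the equation, and by the theorem it is the least positive solution.

(x, y) = (8, 1)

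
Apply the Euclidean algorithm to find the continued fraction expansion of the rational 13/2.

Run the Euclidean algorithm on 13 and 2; the successive quotients are the partial quotients a_0, a_1, ... (each step inverts the fractional part left over by the previous one):
  13 = 6*2 + 1, so a_0 = 6.
  2 = 2*1 + 0, so a_1 = 2.
The remainder reaches 0 after 2 divisions, so the expansion has 2 partial quotients, read off in order.

[6; 2]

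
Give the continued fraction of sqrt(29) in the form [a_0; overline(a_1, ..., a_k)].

Write x_i = (sqrt(29) + m_i)/d_i with (m_0, d_0) = (0, 1). a_0 = floor(sqrt(29)) = 5, since 5^2 = 25 <= 29 < 36 = 6^2.
Iterate m_{i+1} = d_i*a_i - m_i, d_{i+1} = (29 - m_{i+1}^2)/d_i, a_{i+1} = floor((a_0 + m_{i+1})/d_{i+1}):
  m_1 = 1*5 - 0 = 5, d_1 = (29 - 5^2)/1 = 4/1 = 4, a_1 = floor((5 + 5)/4) = 2.
  m_2 = 4*2 - 5 = 3, d_2 = (29 - 3^2)/4 = 20/4 = 5, a_2 = floor((5 + 3)/5) = 1.
  m_3 = 5*1 - 3 = 2, d_3 = (29 - 2^2)/5 = 25/5 = 5, a_3 = floor((5 + 2)/5) = 1.
  m_4 = 5*1 - 2 = 3, d_4 = (29 - 3^2)/5 = 20/5 = 4, a_4 = floor((5 + 3)/4) = 2.
  m_5 = 4*2 - 3 = 5, d_5 = (29 - 5^2)/4 = 4/4 = 1, a_5 = floor((5 + 5)/1) = 10.
  m_6 = 1*10 - 5 = 5, d_6 = (29 - 5^2)/1 = 4/1 = 4: (m_6, d_6) = (m_1, d_1) = (5, 4), so from here the quotients repeat a_1, ..., a_5; the period length is 5.
Hence the expansion of sqrt(29) is a_0 = 5 followed by the repeating block 2, 1, 1, 2, 10 (period 5).

[5; overline(2, 1, 1, 2, 10)]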